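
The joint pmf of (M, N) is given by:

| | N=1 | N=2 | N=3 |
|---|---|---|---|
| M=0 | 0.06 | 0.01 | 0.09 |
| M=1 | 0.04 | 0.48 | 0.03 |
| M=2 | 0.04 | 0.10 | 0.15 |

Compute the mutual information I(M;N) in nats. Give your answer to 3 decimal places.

Marginals: p(M) = (0.1600, 0.5500, 0.2900), p(N) = (0.1400, 0.5900, 0.2700).
I(M;N) = Σ p(x,y)·ln[p(x,y)/(p(x)p(y))].
  (0,1): 0.06·ln(2.6786) = 0.0591
  (0,2): 0.01·ln(0.1059) = -0.0224
  (0,3): 0.09·ln(2.0833) = 0.0661
  (1,1): 0.04·ln(0.5195) = -0.0262
  (1,2): 0.48·ln(1.4792) = 0.1879
  (1,3): 0.03·ln(0.2020) = -0.0480
  (2,1): 0.04·ln(0.9852) = -0.0006
  (2,2): 0.10·ln(0.5845) = -0.0537
  (2,3): 0.15·ln(1.9157) = 0.0975
Sum = 0.260 nats.

0.260 nats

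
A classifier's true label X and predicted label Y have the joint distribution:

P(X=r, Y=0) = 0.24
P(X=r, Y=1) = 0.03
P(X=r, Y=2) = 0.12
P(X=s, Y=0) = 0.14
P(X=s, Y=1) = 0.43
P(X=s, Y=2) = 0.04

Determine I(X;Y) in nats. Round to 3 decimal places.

0.218 nats

Marginals: p(X) = (0.3900, 0.6100), p(Y) = (0.3800, 0.4600, 0.1600).
I(X;Y) = Σ p(x,y)·ln[p(x,y)/(p(x)p(y))].
  (r,0): 0.24·ln(1.6194) = 0.1157
  (r,1): 0.03·ln(0.1672) = -0.0537
  (r,2): 0.12·ln(1.9231) = 0.0785
  (s,0): 0.14·ln(0.6040) = -0.0706
  (s,1): 0.43·ln(1.5324) = 0.1835
  (s,2): 0.04·ln(0.4098) = -0.0357
Sum = 0.218 nats.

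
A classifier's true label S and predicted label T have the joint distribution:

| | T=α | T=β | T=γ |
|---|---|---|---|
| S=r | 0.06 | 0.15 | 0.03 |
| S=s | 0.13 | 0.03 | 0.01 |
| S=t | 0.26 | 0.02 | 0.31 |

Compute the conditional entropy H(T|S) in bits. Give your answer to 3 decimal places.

Marginals: p(S) = (0.2400, 0.1700, 0.5900), p(T) = (0.4500, 0.2000, 0.3500).
H(T|S) = Σ p(S) · H(T|S=·).
  S=r: p=0.2400, H(T|S=r) = 1.2988
  S=s: p=0.1700, H(T|S=s) = 0.9780
  S=t: p=0.5900, H(T|S=t) = 1.1743
Weighted sum = 1.171 bits.

1.171 bits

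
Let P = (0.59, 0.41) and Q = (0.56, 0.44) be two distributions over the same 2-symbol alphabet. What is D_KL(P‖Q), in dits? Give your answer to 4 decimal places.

0.0008 dits

D(P‖Q) = Σ p·log₁₀(p/q).
  0.59·log₁₀(0.59/0.56) = 0.01337
  0.41·log₁₀(0.41/0.44) = -0.01257
D(P‖Q) = 0.0008 dits.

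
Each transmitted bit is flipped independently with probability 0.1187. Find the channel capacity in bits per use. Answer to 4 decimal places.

0.4744 bits

Binary symmetric channel: C = 1 − h₂(ε) where h₂ is the binary entropy function.
h₂(0.1187) = −0.1187·log₂0.1187 − 0.8813·log₂0.8813 = 0.5256.
C = 1 − 0.5256 = 0.4744 bits per channel use.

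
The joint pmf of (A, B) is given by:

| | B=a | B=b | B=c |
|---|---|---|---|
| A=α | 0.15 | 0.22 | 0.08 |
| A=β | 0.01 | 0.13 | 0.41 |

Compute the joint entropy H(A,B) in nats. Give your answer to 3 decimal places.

H(A,B) = −Σ p(x,y)·ln p(x,y) over all 6 cells.
  cell (α,a): −0.15·ln0.15 = 0.2846
  cell (α,b): −0.22·ln0.22 = 0.3331
  cell (α,c): −0.08·ln0.08 = 0.2021
  cell (β,a): −0.01·ln0.01 = 0.0461
  cell (β,b): −0.13·ln0.13 = 0.2652
  cell (β,c): −0.41·ln0.41 = 0.3656
Sum = 1.497 nats.

1.497 nats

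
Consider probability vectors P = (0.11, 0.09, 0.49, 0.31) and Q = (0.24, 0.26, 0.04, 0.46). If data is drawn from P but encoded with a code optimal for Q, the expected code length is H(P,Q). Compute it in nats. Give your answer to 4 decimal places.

H(P,Q) = −Σ p·ln q.
  −0.11·ln(0.24) = 0.15698
  −0.09·ln(0.26) = 0.12124
  −0.49·ln(0.04) = 1.57725
  −0.31·ln(0.46) = 0.24072
H(P,Q) = 2.0962 nats.

2.0962 nats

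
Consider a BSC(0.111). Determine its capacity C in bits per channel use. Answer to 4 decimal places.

Binary symmetric channel: C = 1 − h₂(ε) where h₂ is the binary entropy function.
h₂(0.111) = −0.111·log₂0.111 − 0.889·log₂0.889 = 0.5029.
C = 1 − 0.5029 = 0.4971 bits per channel use.

0.4971 bits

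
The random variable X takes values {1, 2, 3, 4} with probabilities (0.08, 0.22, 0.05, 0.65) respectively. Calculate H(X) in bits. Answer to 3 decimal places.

H(X) = −Σ p·log₂ p.
  −(0.08)·log₂(0.08) = 0.2915
  −(0.22)·log₂(0.22) = 0.4806
  −(0.05)·log₂(0.05) = 0.2161
  −(0.65)·log₂(0.65) = 0.4040
Sum: 0.2915 + 0.4806 + 0.2161 + 0.4040 = 1.392 bits.

1.392 bits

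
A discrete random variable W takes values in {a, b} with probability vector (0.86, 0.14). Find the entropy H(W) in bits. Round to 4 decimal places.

H(W) = −Σ p·log₂ p.
  −(0.86)·log₂(0.86) = 0.18713
  −(0.14)·log₂(0.14) = 0.39711
Sum: 0.18713 + 0.39711 = 0.5842 bits.

0.5842 bits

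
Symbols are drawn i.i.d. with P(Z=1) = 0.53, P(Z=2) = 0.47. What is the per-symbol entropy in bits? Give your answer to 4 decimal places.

0.9974 bits

H(Z) = −Σ p·log₂ p.
  −(0.53)·log₂(0.53) = 0.48545
  −(0.47)·log₂(0.47) = 0.51196
Sum: 0.48545 + 0.51196 = 0.9974 bits.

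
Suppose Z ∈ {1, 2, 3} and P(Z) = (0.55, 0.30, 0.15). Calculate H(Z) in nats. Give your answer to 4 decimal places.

0.9746 nats

H(Z) = −Σ p·ln p.
  −(0.55)·ln(0.55) = 0.32881
  −(0.30)·ln(0.30) = 0.36119
  −(0.15)·ln(0.15) = 0.28457
Sum: 0.32881 + 0.36119 + 0.28457 = 0.9746 nats.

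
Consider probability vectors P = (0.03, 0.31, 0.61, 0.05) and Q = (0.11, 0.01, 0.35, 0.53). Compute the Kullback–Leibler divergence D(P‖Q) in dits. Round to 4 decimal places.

0.5413 dits

D(P‖Q) = Σ p·log₁₀(p/q).
  0.03·log₁₀(0.03/0.11) = -0.01693
  0.31·log₁₀(0.31/0.01) = 0.46232
  0.61·log₁₀(0.61/0.35) = 0.14717
  0.05·log₁₀(0.05/0.53) = -0.05127
D(P‖Q) = 0.5413 dits.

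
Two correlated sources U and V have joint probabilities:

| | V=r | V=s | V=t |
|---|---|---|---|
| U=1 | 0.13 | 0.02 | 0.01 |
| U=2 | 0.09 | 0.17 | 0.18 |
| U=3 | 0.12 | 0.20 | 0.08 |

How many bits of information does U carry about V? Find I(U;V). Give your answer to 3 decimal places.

Marginals: p(U) = (0.1600, 0.4400, 0.4000), p(V) = (0.3400, 0.3900, 0.2700).
I(U;V) = H(U) + H(V) − H(U,V).
H(U) = 1.4729, H(V) = 1.5690, H(U,V) = 2.8775.
I(U;V) = 1.4729 + 1.5690 − 2.8775 = 0.164 bits.

0.164 bits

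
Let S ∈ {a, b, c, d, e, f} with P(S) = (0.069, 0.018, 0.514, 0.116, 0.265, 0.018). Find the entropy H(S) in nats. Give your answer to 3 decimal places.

1.273 nats

H(S) = −Σ p·ln p.
  −(0.069)·ln(0.069) = 0.1845
  −(0.018)·ln(0.018) = 0.0723
  −(0.514)·ln(0.514) = 0.3421
  −(0.116)·ln(0.116) = 0.2499
  −(0.265)·ln(0.265) = 0.3519
  −(0.018)·ln(0.018) = 0.0723
Sum: 0.1845 + 0.0723 + 0.3421 + 0.2499 + 0.3519 + 0.0723 = 1.273 nats.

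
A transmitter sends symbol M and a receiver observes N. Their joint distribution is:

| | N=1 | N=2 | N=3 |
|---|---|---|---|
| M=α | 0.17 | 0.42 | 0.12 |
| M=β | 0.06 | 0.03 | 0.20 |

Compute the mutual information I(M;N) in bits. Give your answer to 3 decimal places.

Marginals: p(M) = (0.7100, 0.2900), p(N) = (0.2300, 0.4500, 0.3200).
I(M;N) = H(M) + H(N) − H(M,N).
H(M) = 0.8687, H(N) = 1.5321, H(M,N) = 2.1870.
I(M;N) = 0.8687 + 1.5321 − 2.1870 = 0.214 bits.

0.214 bits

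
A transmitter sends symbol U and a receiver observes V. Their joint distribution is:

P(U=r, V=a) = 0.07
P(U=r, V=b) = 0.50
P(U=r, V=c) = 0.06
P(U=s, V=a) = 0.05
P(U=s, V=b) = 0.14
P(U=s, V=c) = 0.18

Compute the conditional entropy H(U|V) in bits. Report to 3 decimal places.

0.797 bits

Chain rule: H(U|V) = H(U,V) − H(V).
Marginals: p(U) = (0.6300, 0.3700), p(V) = (0.1200, 0.6400, 0.2400).
H(U,V) = 2.0706 bits; H(V) = 1.2733 bits.
H(U|V) = 2.0706 − 1.2733 = 0.797 bits.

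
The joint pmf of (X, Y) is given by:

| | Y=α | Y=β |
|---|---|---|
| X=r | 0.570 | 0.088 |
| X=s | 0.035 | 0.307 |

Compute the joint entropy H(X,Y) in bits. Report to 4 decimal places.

H(X,Y) = −Σ p(x,y)·log₂ p(x,y) over all 4 cells.
  cell (r,α): −0.570·log₂0.570 = 0.46225
  cell (r,β): −0.088·log₂0.088 = 0.30856
  cell (s,α): −0.035·log₂0.035 = 0.16928
  cell (s,β): −0.307·log₂0.307 = 0.52303
Sum = 1.4631 bits.

1.4631 bits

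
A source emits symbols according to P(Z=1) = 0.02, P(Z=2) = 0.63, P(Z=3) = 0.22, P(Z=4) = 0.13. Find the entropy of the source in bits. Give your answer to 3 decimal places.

H(Z) = −Σ p·log₂ p.
  −(0.02)·log₂(0.02) = 0.1129
  −(0.63)·log₂(0.63) = 0.4199
  −(0.22)·log₂(0.22) = 0.4806
  −(0.13)·log₂(0.13) = 0.3826
Sum: 0.1129 + 0.4199 + 0.4806 + 0.3826 = 1.396 bits.

1.396 bits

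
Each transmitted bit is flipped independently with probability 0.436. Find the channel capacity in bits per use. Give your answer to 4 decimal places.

0.0119 bits

Binary symmetric channel: C = 1 − h₂(ε) where h₂ is the binary entropy function.
h₂(0.436) = −0.436·log₂0.436 − 0.564·log₂0.564 = 0.9881.
C = 1 − 0.9881 = 0.0119 bits per channel use.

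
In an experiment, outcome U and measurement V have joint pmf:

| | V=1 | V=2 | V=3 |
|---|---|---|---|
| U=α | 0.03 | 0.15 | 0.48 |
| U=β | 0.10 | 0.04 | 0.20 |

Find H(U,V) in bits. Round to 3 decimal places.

2.053 bits

H(U,V) = −Σ p(x,y)·log₂ p(x,y) over all 6 cells.
  cell (α,1): −0.03·log₂0.03 = 0.1518
  cell (α,2): −0.15·log₂0.15 = 0.4105
  cell (α,3): −0.48·log₂0.48 = 0.5083
  cell (β,1): −0.10·log₂0.10 = 0.3322
  cell (β,2): −0.04·log₂0.04 = 0.1858
  cell (β,3): −0.20·log₂0.20 = 0.4644
Sum = 2.053 bits.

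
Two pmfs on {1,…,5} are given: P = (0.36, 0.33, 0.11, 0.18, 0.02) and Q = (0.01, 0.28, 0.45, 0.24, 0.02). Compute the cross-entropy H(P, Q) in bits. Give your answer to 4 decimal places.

H(P,Q) = −Σ p·log₂ q.
  −0.36·log₂(0.01) = 2.39179
  −0.33·log₂(0.28) = 0.60605
  −0.11·log₂(0.45) = 0.12672
  −0.18·log₂(0.24) = 0.37060
  −0.02·log₂(0.02) = 0.11288
H(P,Q) = 3.6080 bits.

3.6080 bits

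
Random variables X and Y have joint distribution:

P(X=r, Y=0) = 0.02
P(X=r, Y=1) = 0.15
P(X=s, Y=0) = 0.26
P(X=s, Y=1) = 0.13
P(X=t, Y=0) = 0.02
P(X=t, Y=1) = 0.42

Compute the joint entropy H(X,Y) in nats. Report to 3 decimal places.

1.421 nats

H(X,Y) = −Σ p(x,y)·ln p(x,y) over all 6 cells.
  cell (r,0): −0.02·ln0.02 = 0.0782
  cell (r,1): −0.15·ln0.15 = 0.2846
  cell (s,0): −0.26·ln0.26 = 0.3502
  cell (s,1): −0.13·ln0.13 = 0.2652
  cell (t,0): −0.02·ln0.02 = 0.0782
  cell (t,1): −0.42·ln0.42 = 0.3644
Sum = 1.421 nats.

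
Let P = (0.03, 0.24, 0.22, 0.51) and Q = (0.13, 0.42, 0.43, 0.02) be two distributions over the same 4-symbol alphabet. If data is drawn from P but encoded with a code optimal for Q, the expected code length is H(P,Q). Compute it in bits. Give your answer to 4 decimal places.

3.5349 bits

H(P,Q) = −Σ p·log₂ q.
  −0.03·log₂(0.13) = 0.08830
  −0.24·log₂(0.42) = 0.30037
  −0.22·log₂(0.43) = 0.26787
  −0.51·log₂(0.02) = 2.87837
H(P,Q) = 3.5349 bits.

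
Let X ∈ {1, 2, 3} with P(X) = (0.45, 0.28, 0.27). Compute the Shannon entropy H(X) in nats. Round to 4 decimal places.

H(X) = −Σ p·ln p.
  −(0.45)·ln(0.45) = 0.35933
  −(0.28)·ln(0.28) = 0.35643
  −(0.27)·ln(0.27) = 0.35352
Sum: 0.35933 + 0.35643 + 0.35352 = 1.0693 nats.

1.0693 nats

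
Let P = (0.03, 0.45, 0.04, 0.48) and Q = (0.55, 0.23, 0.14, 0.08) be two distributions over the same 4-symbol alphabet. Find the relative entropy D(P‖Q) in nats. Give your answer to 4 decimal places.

D(P‖Q) = Σ p·ln(p/q).
  0.03·ln(0.03/0.55) = -0.08726
  0.45·ln(0.45/0.23) = 0.30203
  0.04·ln(0.04/0.14) = -0.05011
  0.48·ln(0.48/0.08) = 0.86004
D(P‖Q) = 1.0247 nats.

1.0247 nats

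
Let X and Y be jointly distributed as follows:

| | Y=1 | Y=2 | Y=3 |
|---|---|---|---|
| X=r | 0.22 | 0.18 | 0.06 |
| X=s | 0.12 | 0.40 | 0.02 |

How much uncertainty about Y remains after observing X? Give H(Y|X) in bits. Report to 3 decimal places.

1.183 bits

Marginals: p(X) = (0.4600, 0.5400), p(Y) = (0.3400, 0.5800, 0.0800).
H(Y|X) = Σ p(X) · H(Y|X=·).
  X=r: p=0.4600, H(Y|X=r) = 1.4219
  X=s: p=0.5400, H(Y|X=s) = 0.9790
Weighted sum = 1.183 bits.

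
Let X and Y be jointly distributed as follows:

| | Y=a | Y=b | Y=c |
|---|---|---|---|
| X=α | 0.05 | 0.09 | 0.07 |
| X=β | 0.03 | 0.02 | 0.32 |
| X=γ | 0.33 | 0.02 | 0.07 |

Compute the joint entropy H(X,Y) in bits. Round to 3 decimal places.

H(X,Y) = −Σ p(x,y)·log₂ p(x,y) over all 9 cells.
  cell (α,a): −0.05·log₂0.05 = 0.2161
  cell (α,b): −0.09·log₂0.09 = 0.3127
  cell (α,c): −0.07·log₂0.07 = 0.2686
  cell (β,a): −0.03·log₂0.03 = 0.1518
  cell (β,b): −0.02·log₂0.02 = 0.1129
  cell (β,c): −0.32·log₂0.32 = 0.5260
  cell (γ,a): −0.33·log₂0.33 = 0.5278
  cell (γ,b): −0.02·log₂0.02 = 0.1129
  cell (γ,c): −0.07·log₂0.07 = 0.2686
Sum = 2.497 bits.

2.497 bits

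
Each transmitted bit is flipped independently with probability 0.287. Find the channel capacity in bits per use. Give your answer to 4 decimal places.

0.1352 bits

Binary symmetric channel: C = 1 − h₂(ε) where h₂ is the binary entropy function.
h₂(0.287) = −0.287·log₂0.287 − 0.713·log₂0.713 = 0.8648.
C = 1 − 0.8648 = 0.1352 bits per channel use.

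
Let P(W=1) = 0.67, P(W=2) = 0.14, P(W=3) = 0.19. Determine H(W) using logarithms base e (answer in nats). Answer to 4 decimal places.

0.8591 nats

H(W) = −Σ p·ln p.
  −(0.67)·ln(0.67) = 0.26832
  −(0.14)·ln(0.14) = 0.27526
  −(0.19)·ln(0.19) = 0.31554
Sum: 0.26832 + 0.27526 + 0.31554 = 0.8591 nats.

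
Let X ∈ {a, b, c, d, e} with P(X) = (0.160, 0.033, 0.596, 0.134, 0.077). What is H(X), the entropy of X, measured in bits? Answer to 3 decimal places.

H(X) = −Σ p·log₂ p.
  −(0.160)·log₂(0.160) = 0.4230
  −(0.033)·log₂(0.033) = 0.1624
  −(0.596)·log₂(0.596) = 0.4450
  −(0.134)·log₂(0.134) = 0.3886
  −(0.077)·log₂(0.077) = 0.2848
Sum: 0.4230 + 0.1624 + 0.4450 + 0.3886 + 0.2848 = 1.704 bits.

1.704 bits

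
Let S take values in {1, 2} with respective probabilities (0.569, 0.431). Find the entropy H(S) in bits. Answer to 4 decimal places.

0.9862 bits

H(S) = −Σ p·log₂ p.
  −(0.569)·log₂(0.569) = 0.46288
  −(0.431)·log₂(0.431) = 0.52334
Sum: 0.46288 + 0.52334 = 0.9862 bits.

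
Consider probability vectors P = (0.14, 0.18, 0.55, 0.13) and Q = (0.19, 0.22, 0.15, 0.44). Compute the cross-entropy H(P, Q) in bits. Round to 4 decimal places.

2.3879 bits

H(P,Q) = −Σ p·log₂ q.
  −0.14·log₂(0.19) = 0.33543
  −0.18·log₂(0.22) = 0.39320
  −0.55·log₂(0.15) = 1.50533
  −0.13·log₂(0.44) = 0.15398
H(P,Q) = 2.3879 bits.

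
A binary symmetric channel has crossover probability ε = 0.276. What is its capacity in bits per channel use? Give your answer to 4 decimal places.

Binary symmetric channel: C = 1 − h₂(ε) where h₂ is the binary entropy function.
h₂(0.276) = −0.276·log₂0.276 − 0.724·log₂0.724 = 0.8499.
C = 1 − 0.8499 = 0.1501 bits per channel use.

0.1501 bits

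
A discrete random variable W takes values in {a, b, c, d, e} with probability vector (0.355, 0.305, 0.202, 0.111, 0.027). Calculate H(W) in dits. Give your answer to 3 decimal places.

0.606 dits

H(W) = −Σ p·log₁₀ p.
  −(0.355)·log₁₀(0.355) = 0.1597
  −(0.305)·log₁₀(0.305) = 0.1573
  −(0.202)·log₁₀(0.202) = 0.1403
  −(0.111)·log₁₀(0.111) = 0.1060
  −(0.027)·log₁₀(0.027) = 0.0424
Sum: 0.1597 + 0.1573 + 0.1403 + 0.1060 + 0.0424 = 0.606 dits.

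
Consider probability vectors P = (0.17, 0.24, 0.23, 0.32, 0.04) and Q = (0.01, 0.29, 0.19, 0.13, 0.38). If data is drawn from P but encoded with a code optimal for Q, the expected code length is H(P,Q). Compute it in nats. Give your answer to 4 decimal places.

2.1535 nats

H(P,Q) = −Σ p·ln q.
  −0.17·ln(0.01) = 0.78288
  −0.24·ln(0.29) = 0.29709
  −0.23·ln(0.19) = 0.38197
  −0.32·ln(0.13) = 0.65287
  −0.04·ln(0.38) = 0.03870
H(P,Q) = 2.1535 nats.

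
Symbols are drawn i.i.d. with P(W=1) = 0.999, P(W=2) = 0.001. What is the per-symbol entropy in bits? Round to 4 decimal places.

H(W) = −Σ p·log₂ p.
  −(0.999)·log₂(0.999) = 0.00144
  −(0.001)·log₂(0.001) = 0.00997
Sum: 0.00144 + 0.00997 = 0.0114 bits.

0.0114 bits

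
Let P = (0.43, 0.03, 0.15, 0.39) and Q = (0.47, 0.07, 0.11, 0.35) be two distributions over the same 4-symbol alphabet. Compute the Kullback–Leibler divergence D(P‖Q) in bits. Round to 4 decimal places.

0.0362 bits

D(P‖Q) = Σ p·log₂(p/q).
  0.43·log₂(0.43/0.47) = -0.05518
  0.03·log₂(0.03/0.07) = -0.03667
  0.15·log₂(0.15/0.11) = 0.06712
  0.39·log₂(0.39/0.35) = 0.06089
D(P‖Q) = 0.0362 bits.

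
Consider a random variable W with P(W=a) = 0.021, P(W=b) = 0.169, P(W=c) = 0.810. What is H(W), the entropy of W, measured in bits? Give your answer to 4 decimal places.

0.7968 bits

H(W) = −Σ p·log₂ p.
  −(0.021)·log₂(0.021) = 0.11704
  −(0.169)·log₂(0.169) = 0.43347
  −(0.810)·log₂(0.810) = 0.24625
Sum: 0.11704 + 0.43347 + 0.24625 = 0.7968 bits.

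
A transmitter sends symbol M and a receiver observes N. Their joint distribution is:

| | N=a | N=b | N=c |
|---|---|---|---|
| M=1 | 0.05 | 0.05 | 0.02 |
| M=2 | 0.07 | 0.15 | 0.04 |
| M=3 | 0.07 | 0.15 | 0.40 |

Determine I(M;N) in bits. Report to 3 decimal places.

0.183 bits

Marginals: p(M) = (0.1200, 0.2600, 0.6200), p(N) = (0.1900, 0.3500, 0.4600).
I(M;N) = Σ p(x,y)·log₂[p(x,y)/(p(x)p(y))].
  (1,a): 0.05·log₂(2.1930) = 0.0566
  (1,b): 0.05·log₂(1.1905) = 0.0126
  (1,c): 0.02·log₂(0.3623) = -0.0293
  (2,a): 0.07·log₂(1.4170) = 0.0352
  (2,b): 0.15·log₂(1.6484) = 0.1082
  (2,c): 0.04·log₂(0.3344) = -0.0632
  (3,a): 0.07·log₂(0.5942) = -0.0526
  (3,b): 0.15·log₂(0.6912) = -0.0799
  (3,c): 0.40·log₂(1.4025) = 0.1952
Sum = 0.183 bits.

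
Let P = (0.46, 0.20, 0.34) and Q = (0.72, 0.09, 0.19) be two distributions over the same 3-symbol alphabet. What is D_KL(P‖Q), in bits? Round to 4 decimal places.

D(P‖Q) = Σ p·log₂(p/q).
  0.46·log₂(0.46/0.72) = -0.29733
  0.20·log₂(0.20/0.09) = 0.23040
  0.34·log₂(0.34/0.19) = 0.28544
D(P‖Q) = 0.2185 bits.

0.2185 bits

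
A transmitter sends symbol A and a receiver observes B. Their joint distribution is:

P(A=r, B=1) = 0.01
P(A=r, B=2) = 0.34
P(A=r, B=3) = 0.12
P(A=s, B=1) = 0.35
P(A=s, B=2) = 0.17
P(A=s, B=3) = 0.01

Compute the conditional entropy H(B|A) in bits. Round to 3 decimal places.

0.996 bits

Chain rule: H(B|A) = H(A,B) − H(A).
Marginals: p(A) = (0.4700, 0.5300), p(B) = (0.3600, 0.5100, 0.1300).
H(A,B) = 1.9938 bits; H(A) = 0.9974 bits.
H(B|A) = 1.9938 − 0.9974 = 0.996 bits.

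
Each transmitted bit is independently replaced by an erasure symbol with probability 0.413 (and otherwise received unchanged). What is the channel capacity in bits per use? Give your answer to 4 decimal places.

Binary erasure channel: capacity C = 1 − ε.
C = 1 − 0.413 = 0.5870 bits per channel use.

0.5870 bits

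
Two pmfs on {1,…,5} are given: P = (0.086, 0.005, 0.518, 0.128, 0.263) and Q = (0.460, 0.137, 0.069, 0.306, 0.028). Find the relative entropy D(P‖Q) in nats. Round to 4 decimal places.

1.3610 nats

D(P‖Q) = Σ p·ln(p/q).
  0.086·ln(0.086/0.460) = -0.14421
  0.005·ln(0.005/0.137) = -0.01655
  0.518·ln(0.518/0.069) = 1.04422
  0.128·ln(0.128/0.306) = -0.11156
  0.263·ln(0.263/0.028) = 0.58911
D(P‖Q) = 1.3610 nats.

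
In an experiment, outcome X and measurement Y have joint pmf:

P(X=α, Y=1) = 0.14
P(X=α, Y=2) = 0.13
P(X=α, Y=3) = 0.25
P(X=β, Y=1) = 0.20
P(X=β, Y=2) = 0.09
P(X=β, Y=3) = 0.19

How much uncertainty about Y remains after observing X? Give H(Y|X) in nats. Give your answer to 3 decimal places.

Chain rule: H(Y|X) = H(X,Y) − H(X).
Marginals: p(X) = (0.5200, 0.4800), p(Y) = (0.3400, 0.2200, 0.4400).
H(X,Y) = 1.7412 nats; H(X) = 0.6923 nats.
H(Y|X) = 1.7412 − 0.6923 = 1.049 nats.

1.049 nats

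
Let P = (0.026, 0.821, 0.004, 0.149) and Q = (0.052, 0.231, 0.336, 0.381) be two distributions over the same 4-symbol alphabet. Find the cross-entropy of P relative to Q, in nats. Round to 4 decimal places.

H(P,Q) = −Σ p·ln q.
  −0.026·ln(0.052) = 0.07687
  −0.821·ln(0.231) = 1.20304
  −0.004·ln(0.336) = 0.00436
  −0.149·ln(0.381) = 0.14378
H(P,Q) = 1.4281 nats.

1.4281 nats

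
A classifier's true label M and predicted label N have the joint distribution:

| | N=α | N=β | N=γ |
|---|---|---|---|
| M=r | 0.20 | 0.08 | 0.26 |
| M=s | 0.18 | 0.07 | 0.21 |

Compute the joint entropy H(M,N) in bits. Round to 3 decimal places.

H(M,N) = −Σ p(x,y)·log₂ p(x,y) over all 6 cells.
  cell (r,α): −0.20·log₂0.20 = 0.4644
  cell (r,β): −0.08·log₂0.08 = 0.2915
  cell (r,γ): −0.26·log₂0.26 = 0.5053
  cell (s,α): −0.18·log₂0.18 = 0.4453
  cell (s,β): −0.07·log₂0.07 = 0.2686
  cell (s,γ): −0.21·log₂0.21 = 0.4728
Sum = 2.448 bits.

2.448 bits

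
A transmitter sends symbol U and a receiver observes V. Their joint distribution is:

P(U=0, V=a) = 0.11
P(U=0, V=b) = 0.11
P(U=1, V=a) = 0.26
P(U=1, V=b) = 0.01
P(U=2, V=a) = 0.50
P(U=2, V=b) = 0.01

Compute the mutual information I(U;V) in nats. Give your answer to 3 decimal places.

0.142 nats

Marginals: p(U) = (0.2200, 0.2700, 0.5100), p(V) = (0.8700, 0.1300).
I(U;V) = Σ p(x,y)·ln[p(x,y)/(p(x)p(y))].
  (0,a): 0.11·ln(0.5747) = -0.0609
  (0,b): 0.11·ln(3.8462) = 0.1482
  (1,a): 0.26·ln(1.1069) = 0.0264
  (1,b): 0.01·ln(0.2849) = -0.0126
  (2,a): 0.50·ln(1.1269) = 0.0597
  (2,b): 0.01·ln(0.1508) = -0.0189
Sum = 0.142 nats.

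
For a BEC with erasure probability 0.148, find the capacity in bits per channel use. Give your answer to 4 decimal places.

Binary erasure channel: capacity C = 1 − ε.
C = 1 − 0.148 = 0.8520 bits per channel use.

0.8520 bits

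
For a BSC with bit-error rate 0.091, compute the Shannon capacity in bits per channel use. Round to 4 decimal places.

Binary symmetric channel: C = 1 − h₂(ε) where h₂ is the binary entropy function.
h₂(0.091) = −0.091·log₂0.091 − 0.909·log₂0.909 = 0.4398.
C = 1 − 0.4398 = 0.5602 bits per channel use.

0.5602 bits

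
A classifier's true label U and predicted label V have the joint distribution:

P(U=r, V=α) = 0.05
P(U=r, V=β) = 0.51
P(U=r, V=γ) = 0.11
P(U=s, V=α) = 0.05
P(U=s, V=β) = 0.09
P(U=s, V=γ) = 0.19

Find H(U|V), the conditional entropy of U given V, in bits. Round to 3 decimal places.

Chain rule: H(U|V) = H(U,V) − H(V).
Marginals: p(U) = (0.6700, 0.3300), p(V) = (0.1000, 0.6000, 0.3000).
H(U,V) = 2.0458 bits; H(V) = 1.2955 bits.
H(U|V) = 2.0458 − 1.2955 = 0.750 bits.

0.750 bits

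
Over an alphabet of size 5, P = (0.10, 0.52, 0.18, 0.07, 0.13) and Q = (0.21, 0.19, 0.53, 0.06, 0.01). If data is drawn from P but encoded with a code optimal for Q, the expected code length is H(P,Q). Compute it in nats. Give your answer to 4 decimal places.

H(P,Q) = −Σ p·ln q.
  −0.10·ln(0.21) = 0.15606
  −0.52·ln(0.19) = 0.86358
  −0.18·ln(0.53) = 0.11428
  −0.07·ln(0.06) = 0.19694
  −0.13·ln(0.01) = 0.59867
H(P,Q) = 1.9295 nats.

1.9295 nats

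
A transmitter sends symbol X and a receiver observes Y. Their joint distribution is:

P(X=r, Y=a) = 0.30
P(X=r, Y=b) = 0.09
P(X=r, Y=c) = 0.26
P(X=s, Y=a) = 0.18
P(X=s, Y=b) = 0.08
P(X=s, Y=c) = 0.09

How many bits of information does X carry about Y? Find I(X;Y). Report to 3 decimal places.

0.019 bits

Marginals: p(X) = (0.6500, 0.3500), p(Y) = (0.4800, 0.1700, 0.3500).
I(X;Y) = Σ p(x,y)·log₂[p(x,y)/(p(x)p(y))].
  (r,a): 0.30·log₂(0.9615) = -0.0170
  (r,b): 0.09·log₂(0.8145) = -0.0266
  (r,c): 0.26·log₂(1.1429) = 0.0501
  (s,a): 0.18·log₂(1.0714) = 0.0179
  (s,b): 0.08·log₂(1.3445) = 0.0342
  (s,c): 0.09·log₂(0.7347) = -0.0400
Sum = 0.019 bits.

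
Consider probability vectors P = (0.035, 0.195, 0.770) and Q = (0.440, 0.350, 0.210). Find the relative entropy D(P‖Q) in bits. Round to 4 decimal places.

D(P‖Q) = Σ p·log₂(p/q).
  0.035·log₂(0.035/0.440) = -0.12782
  0.195·log₂(0.195/0.350) = -0.16456
  0.770·log₂(0.770/0.210) = 1.44334
D(P‖Q) = 1.1510 bits.

1.1510 bits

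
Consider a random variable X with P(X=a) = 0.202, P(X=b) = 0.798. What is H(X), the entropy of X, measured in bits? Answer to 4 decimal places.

H(X) = −Σ p·log₂ p.
  −(0.202)·log₂(0.202) = 0.46613
  −(0.798)·log₂(0.798) = 0.25978
Sum: 0.46613 + 0.25978 = 0.7259 bits.

0.7259 bits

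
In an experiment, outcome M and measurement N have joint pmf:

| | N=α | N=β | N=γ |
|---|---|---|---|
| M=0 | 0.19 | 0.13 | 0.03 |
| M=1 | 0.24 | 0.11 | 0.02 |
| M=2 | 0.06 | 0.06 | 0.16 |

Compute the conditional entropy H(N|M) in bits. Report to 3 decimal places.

Chain rule: H(N|M) = H(M,N) − H(M).
Marginals: p(M) = (0.3500, 0.3700, 0.2800), p(N) = (0.4900, 0.3000, 0.2100).
H(M,N) = 2.8570 bits; H(M) = 1.5751 bits.
H(N|M) = 2.8570 − 1.5751 = 1.282 bits.

1.282 bits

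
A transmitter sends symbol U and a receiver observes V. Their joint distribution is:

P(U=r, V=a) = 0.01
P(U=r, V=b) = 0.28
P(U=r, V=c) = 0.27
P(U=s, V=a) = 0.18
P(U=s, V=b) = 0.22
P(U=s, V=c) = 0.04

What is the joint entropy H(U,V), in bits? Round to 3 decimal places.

H(U,V) = −Σ p(x,y)·log₂ p(x,y) over all 6 cells.
  cell (r,a): −0.01·log₂0.01 = 0.0664
  cell (r,b): −0.28·log₂0.28 = 0.5142
  cell (r,c): −0.27·log₂0.27 = 0.5100
  cell (s,a): −0.18·log₂0.18 = 0.4453
  cell (s,b): −0.22·log₂0.22 = 0.4806
  cell (s,c): −0.04·log₂0.04 = 0.1858
Sum = 2.202 bits.

2.202 bits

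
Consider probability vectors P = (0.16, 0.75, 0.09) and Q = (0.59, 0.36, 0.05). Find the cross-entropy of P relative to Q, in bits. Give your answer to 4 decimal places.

1.6162 bits

H(P,Q) = −Σ p·log₂ q.
  −0.16·log₂(0.59) = 0.12179
  −0.75·log₂(0.36) = 1.10545
  −0.09·log₂(0.05) = 0.38897
H(P,Q) = 1.6162 bits.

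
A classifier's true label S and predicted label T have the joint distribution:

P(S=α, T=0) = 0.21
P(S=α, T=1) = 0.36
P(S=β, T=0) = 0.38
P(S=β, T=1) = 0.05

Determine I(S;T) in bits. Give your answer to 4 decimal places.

0.2123 bits

Marginals: p(S) = (0.5700, 0.4300), p(T) = (0.5900, 0.4100).
I(S;T) = Σ p(x,y)·log₂[p(x,y)/(p(x)p(y))].
  (α,0): 0.21·log₂(0.6244) = -0.14267
  (α,1): 0.36·log₂(1.5404) = 0.22440
  (β,0): 0.38·log₂(1.4978) = 0.22149
  (β,1): 0.05·log₂(0.2836) = -0.09090
Sum = 0.2123 bits.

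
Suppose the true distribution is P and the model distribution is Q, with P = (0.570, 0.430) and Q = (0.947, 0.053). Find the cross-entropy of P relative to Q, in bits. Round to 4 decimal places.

1.8671 bits

H(P,Q) = −Σ p·log₂ q.
  −0.570·log₂(0.947) = 0.04478
  −0.430·log₂(0.053) = 1.82228
H(P,Q) = 1.8671 bits.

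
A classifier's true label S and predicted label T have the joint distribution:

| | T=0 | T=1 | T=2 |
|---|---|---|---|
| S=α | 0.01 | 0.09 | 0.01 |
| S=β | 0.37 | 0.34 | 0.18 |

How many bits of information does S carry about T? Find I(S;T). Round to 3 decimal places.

0.058 bits

Marginals: p(S) = (0.1100, 0.8900), p(T) = (0.3800, 0.4300, 0.1900).
I(S;T) = H(S) + H(T) − H(S,T).
H(S) = 0.4999, H(T) = 1.5092, H(S,T) = 1.9507.
I(S;T) = 0.4999 + 1.5092 − 1.9507 = 0.058 bits.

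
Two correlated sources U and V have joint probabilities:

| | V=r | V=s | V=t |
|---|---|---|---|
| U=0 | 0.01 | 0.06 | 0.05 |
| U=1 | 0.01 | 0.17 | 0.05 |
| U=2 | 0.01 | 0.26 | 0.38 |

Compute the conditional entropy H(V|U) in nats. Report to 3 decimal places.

Marginals: p(U) = (0.1200, 0.2300, 0.6500), p(V) = (0.0300, 0.4900, 0.4800).
H(V|U) = Σ p(U) · H(V|U=·).
  U=0: p=0.1200, H(V|U=0) = 0.9184
  U=1: p=0.2300, H(V|U=1) = 0.6915
  U=2: p=0.6500, H(V|U=2) = 0.7446
Weighted sum = 0.753 nats.

0.753 nats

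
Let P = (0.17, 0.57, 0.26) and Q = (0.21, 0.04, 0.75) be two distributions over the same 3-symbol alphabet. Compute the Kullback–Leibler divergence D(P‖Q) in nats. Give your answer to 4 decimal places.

1.2030 nats

D(P‖Q) = Σ p·ln(p/q).
  0.17·ln(0.17/0.21) = -0.03592
  0.57·ln(0.57/0.04) = 1.51435
  0.26·ln(0.26/0.75) = -0.27544
D(P‖Q) = 1.2030 nats.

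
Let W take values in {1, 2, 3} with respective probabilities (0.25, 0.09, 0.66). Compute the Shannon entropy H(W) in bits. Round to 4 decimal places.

H(W) = −Σ p·log₂ p.
  −(0.25)·log₂(0.25) = 0.50000
  −(0.09)·log₂(0.09) = 0.31265
  −(0.66)·log₂(0.66) = 0.39564
Sum: 0.50000 + 0.31265 + 0.39564 = 1.2083 bits.

1.2083 bits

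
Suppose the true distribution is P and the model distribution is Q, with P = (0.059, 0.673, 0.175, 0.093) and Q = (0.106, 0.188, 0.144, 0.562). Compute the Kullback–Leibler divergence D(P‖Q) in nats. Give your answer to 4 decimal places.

0.6905 nats

D(P‖Q) = Σ p·ln(p/q).
  0.059·ln(0.059/0.106) = -0.03457
  0.673·ln(0.673/0.188) = 0.85828
  0.175·ln(0.175/0.144) = 0.03412
  0.093·ln(0.093/0.562) = -0.16730
D(P‖Q) = 0.6905 nats.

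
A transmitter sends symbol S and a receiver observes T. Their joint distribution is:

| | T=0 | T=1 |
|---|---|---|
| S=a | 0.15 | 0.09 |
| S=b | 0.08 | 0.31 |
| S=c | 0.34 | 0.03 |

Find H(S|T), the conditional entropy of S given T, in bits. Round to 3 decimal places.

Chain rule: H(S|T) = H(S,T) − H(T).
Marginals: p(S) = (0.2400, 0.3900, 0.3700), p(T) = (0.5700, 0.4300).
H(S,T) = 2.2194 bits; H(T) = 0.9858 bits.
H(S|T) = 2.2194 − 0.9858 = 1.234 bits.

1.234 bits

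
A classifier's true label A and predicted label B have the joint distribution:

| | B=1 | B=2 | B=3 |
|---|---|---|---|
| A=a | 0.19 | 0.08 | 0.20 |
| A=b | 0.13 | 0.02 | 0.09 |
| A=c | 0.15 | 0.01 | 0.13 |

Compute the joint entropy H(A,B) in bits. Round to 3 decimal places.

2.879 bits

H(A,B) = −Σ p(x,y)·log₂ p(x,y) over all 9 cells.
  cell (a,1): −0.19·log₂0.19 = 0.4552
  cell (a,2): −0.08·log₂0.08 = 0.2915
  cell (a,3): −0.20·log₂0.20 = 0.4644
  cell (b,1): −0.13·log₂0.13 = 0.3826
  cell (b,2): −0.02·log₂0.02 = 0.1129
  cell (b,3): −0.09·log₂0.09 = 0.3127
  cell (c,1): −0.15·log₂0.15 = 0.4105
  cell (c,2): −0.01·log₂0.01 = 0.0664
  cell (c,3): −0.13·log₂0.13 = 0.3826
Sum = 2.879 bits.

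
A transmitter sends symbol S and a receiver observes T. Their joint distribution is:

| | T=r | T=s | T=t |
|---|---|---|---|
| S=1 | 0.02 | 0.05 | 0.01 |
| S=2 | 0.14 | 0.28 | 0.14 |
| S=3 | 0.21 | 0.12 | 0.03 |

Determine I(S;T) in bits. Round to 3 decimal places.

0.089 bits

Marginals: p(S) = (0.0800, 0.5600, 0.3600), p(T) = (0.3700, 0.4500, 0.1800).
I(S;T) = H(S) + H(T) − H(S,T).
H(S) = 1.2906, H(T) = 1.4944, H(S,T) = 2.6955.
I(S;T) = 1.2906 + 1.4944 − 2.6955 = 0.089 bits.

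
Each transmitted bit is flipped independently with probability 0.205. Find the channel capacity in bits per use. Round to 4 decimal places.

0.2682 bits

Binary symmetric channel: C = 1 − h₂(ε) where h₂ is the binary entropy function.
h₂(0.205) = −0.205·log₂0.205 − 0.795·log₂0.795 = 0.7318.
C = 1 − 0.7318 = 0.2682 bits per channel use.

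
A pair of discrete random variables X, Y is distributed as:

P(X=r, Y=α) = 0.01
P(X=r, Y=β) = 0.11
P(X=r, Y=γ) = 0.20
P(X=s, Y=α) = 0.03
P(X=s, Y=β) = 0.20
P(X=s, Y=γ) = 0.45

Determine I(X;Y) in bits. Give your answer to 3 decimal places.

0.002 bits

Marginals: p(X) = (0.3200, 0.6800), p(Y) = (0.0400, 0.3100, 0.6500).
I(X;Y) = H(X) + H(Y) − H(X,Y).
H(X) = 0.9044, H(Y) = 1.1135, H(X,Y) = 2.0157.
I(X;Y) = 0.9044 + 1.1135 − 2.0157 = 0.002 bits.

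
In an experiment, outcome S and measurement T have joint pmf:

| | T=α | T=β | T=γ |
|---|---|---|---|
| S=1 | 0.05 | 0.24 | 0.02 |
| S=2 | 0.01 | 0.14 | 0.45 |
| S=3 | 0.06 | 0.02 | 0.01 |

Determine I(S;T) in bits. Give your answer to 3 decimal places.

Marginals: p(S) = (0.3100, 0.6000, 0.0900), p(T) = (0.1200, 0.4000, 0.4800).
I(S;T) = H(S) + H(T) − H(S,T).
H(S) = 1.2786, H(T) = 1.4041, H(S,T) = 2.2279.
I(S;T) = 1.2786 + 1.4041 − 2.2279 = 0.455 bits.

0.455 bits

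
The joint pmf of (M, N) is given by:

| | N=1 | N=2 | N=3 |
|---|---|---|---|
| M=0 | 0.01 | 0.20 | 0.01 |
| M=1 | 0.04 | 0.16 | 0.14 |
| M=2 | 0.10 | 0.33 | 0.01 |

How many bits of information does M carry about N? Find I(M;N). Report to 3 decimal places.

0.204 bits

Marginals: p(M) = (0.2200, 0.3400, 0.4400), p(N) = (0.1500, 0.6900, 0.1600).
I(M;N) = Σ p(x,y)·log₂[p(x,y)/(p(x)p(y))].
  (0,1): 0.01·log₂(0.3030) = -0.0172
  (0,2): 0.20·log₂(1.3175) = 0.0796
  (0,3): 0.01·log₂(0.2841) = -0.0182
  (1,1): 0.04·log₂(0.7843) = -0.0140
  (1,2): 0.16·log₂(0.6820) = -0.0883
  (1,3): 0.14·log₂(2.5735) = 0.1909
  (2,1): 0.10·log₂(1.5152) = 0.0599
  (2,2): 0.33·log₂(1.0870) = 0.0397
  (2,3): 0.01·log₂(0.1420) = -0.0282
Sum = 0.204 bits.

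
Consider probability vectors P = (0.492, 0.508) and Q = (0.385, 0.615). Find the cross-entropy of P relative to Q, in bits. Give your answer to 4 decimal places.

1.0338 bits

H(P,Q) = −Σ p·log₂ q.
  −0.492·log₂(0.385) = 0.67752
  −0.508·log₂(0.615) = 0.35628
H(P,Q) = 1.0338 bits.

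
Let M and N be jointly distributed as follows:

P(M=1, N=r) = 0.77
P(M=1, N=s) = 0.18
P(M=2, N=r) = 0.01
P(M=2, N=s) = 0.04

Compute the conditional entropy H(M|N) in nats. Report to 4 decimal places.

Chain rule: H(M|N) = H(M,N) − H(N).
Marginals: p(M) = (0.9500, 0.0500), p(N) = (0.7800, 0.2200).
H(M,N) = 0.6847 nats; H(N) = 0.5269 nats.
H(M|N) = 0.6847 − 0.5269 = 0.1578 nats.

0.1578 nats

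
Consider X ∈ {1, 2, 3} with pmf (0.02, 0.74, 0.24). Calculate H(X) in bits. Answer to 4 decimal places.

H(X) = −Σ p·log₂ p.
  −(0.02)·log₂(0.02) = 0.11288
  −(0.74)·log₂(0.74) = 0.32146
  −(0.24)·log₂(0.24) = 0.49413
Sum: 0.11288 + 0.32146 + 0.49413 = 0.9285 bits.

0.9285 bits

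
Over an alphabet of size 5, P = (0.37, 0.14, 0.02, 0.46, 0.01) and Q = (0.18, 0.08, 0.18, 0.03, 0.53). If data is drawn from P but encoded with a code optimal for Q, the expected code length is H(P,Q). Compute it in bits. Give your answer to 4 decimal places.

H(P,Q) = −Σ p·log₂ q.
  −0.37·log₂(0.18) = 0.91535
  −0.14·log₂(0.08) = 0.51014
  −0.02·log₂(0.18) = 0.04948
  −0.46·log₂(0.03) = 2.32709
  −0.01·log₂(0.53) = 0.00916
H(P,Q) = 3.8112 bits.

3.8112 bits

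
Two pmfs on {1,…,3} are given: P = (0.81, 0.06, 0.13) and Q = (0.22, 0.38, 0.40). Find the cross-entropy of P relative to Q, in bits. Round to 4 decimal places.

H(P,Q) = −Σ p·log₂ q.
  −0.81·log₂(0.22) = 1.76938
  −0.06·log₂(0.38) = 0.08376
  −0.13·log₂(0.40) = 0.17185
H(P,Q) = 2.0250 bits.

2.0250 bits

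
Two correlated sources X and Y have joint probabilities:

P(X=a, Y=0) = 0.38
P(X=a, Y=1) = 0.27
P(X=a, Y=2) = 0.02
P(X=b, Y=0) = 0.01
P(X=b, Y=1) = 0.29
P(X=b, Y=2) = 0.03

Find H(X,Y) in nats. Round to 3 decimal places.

1.310 nats

H(X,Y) = −Σ p(x,y)·ln p(x,y) over all 6 cells.
  cell (a,0): −0.38·ln0.38 = 0.3677
  cell (a,1): −0.27·ln0.27 = 0.3535
  cell (a,2): −0.02·ln0.02 = 0.0782
  cell (b,0): −0.01·ln0.01 = 0.0461
  cell (b,1): −0.29·ln0.29 = 0.3590
  cell (b,2): −0.03·ln0.03 = 0.1052
Sum = 1.310 nats.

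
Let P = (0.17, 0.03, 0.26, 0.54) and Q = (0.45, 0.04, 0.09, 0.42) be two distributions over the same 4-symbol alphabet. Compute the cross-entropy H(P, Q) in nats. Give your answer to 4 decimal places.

H(P,Q) = −Σ p·ln q.
  −0.17·ln(0.45) = 0.13575
  −0.03·ln(0.04) = 0.09657
  −0.26·ln(0.09) = 0.62607
  −0.54·ln(0.42) = 0.46845
H(P,Q) = 1.3268 nats.

1.3268 nats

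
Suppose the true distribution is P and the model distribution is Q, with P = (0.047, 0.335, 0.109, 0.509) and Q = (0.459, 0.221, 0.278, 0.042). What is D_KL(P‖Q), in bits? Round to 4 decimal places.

1.7313 bits

D(P‖Q) = Σ p·log₂(p/q).
  0.047·log₂(0.047/0.459) = -0.15452
  0.335·log₂(0.335/0.221) = 0.20104
  0.109·log₂(0.109/0.278) = -0.14723
  0.509·log₂(0.509/0.042) = 1.83200
D(P‖Q) = 1.7313 bits.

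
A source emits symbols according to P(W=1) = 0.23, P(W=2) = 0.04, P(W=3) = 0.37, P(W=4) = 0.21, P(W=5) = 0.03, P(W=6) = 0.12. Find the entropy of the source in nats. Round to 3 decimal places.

1.522 nats

H(W) = −Σ p·ln p.
  −(0.23)·ln(0.23) = 0.3380
  −(0.04)·ln(0.04) = 0.1288
  −(0.37)·ln(0.37) = 0.3679
  −(0.21)·ln(0.21) = 0.3277
  −(0.03)·ln(0.03) = 0.1052
  −(0.12)·ln(0.12) = 0.2544
Sum: 0.3380 + 0.1288 + 0.3679 + 0.3277 + 0.1052 + 0.2544 = 1.522 nats.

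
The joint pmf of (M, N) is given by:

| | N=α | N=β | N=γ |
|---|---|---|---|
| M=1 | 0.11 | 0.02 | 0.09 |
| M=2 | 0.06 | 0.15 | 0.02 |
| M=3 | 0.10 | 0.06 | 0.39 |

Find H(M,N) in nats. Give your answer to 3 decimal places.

1.836 nats

H(M,N) = −Σ p(x,y)·ln p(x,y) over all 9 cells.
  cell (1,α): −0.11·ln0.11 = 0.2428
  cell (1,β): −0.02·ln0.02 = 0.0782
  cell (1,γ): −0.09·ln0.09 = 0.2167
  cell (2,α): −0.06·ln0.06 = 0.1688
  cell (2,β): −0.15·ln0.15 = 0.2846
  cell (2,γ): −0.02·ln0.02 = 0.0782
  cell (3,α): −0.10·ln0.10 = 0.2303
  cell (3,β): −0.06·ln0.06 = 0.1688
  cell (3,γ): −0.39·ln0.39 = 0.3672
Sum = 1.836 nats.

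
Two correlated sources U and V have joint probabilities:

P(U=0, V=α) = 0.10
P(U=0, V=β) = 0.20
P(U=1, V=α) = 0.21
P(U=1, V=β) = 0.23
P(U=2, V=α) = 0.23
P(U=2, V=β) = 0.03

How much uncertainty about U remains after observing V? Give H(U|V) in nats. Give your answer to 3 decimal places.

Chain rule: H(U|V) = H(U,V) − H(V).
Marginals: p(U) = (0.3000, 0.4400, 0.2600), p(V) = (0.5400, 0.4600).
H(U,V) = 1.6611 nats; H(V) = 0.6899 nats.
H(U|V) = 1.6611 − 0.6899 = 0.971 nats.

0.971 nats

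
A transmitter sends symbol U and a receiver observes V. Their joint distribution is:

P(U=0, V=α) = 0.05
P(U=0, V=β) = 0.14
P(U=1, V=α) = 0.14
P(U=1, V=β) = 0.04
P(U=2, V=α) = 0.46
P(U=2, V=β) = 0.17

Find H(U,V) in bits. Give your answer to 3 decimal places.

H(U,V) = −Σ p(x,y)·log₂ p(x,y) over all 6 cells.
  cell (0,α): −0.05·log₂0.05 = 0.2161
  cell (0,β): −0.14·log₂0.14 = 0.3971
  cell (1,α): −0.14·log₂0.14 = 0.3971
  cell (1,β): −0.04·log₂0.04 = 0.1858
  cell (2,α): −0.46·log₂0.46 = 0.5153
  cell (2,β): −0.17·log₂0.17 = 0.4346
Sum = 2.146 bits.

2.146 bits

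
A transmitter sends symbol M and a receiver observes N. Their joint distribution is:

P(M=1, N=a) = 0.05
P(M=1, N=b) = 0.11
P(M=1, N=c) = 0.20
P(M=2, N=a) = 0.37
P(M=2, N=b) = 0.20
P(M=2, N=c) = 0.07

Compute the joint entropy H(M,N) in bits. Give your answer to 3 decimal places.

H(M,N) = −Σ p(x,y)·log₂ p(x,y) over all 6 cells.
  cell (1,a): −0.05·log₂0.05 = 0.2161
  cell (1,b): −0.11·log₂0.11 = 0.3503
  cell (1,c): −0.20·log₂0.20 = 0.4644
  cell (2,a): −0.37·log₂0.37 = 0.5307
  cell (2,b): −0.20·log₂0.20 = 0.4644
  cell (2,c): −0.07·log₂0.07 = 0.2686
Sum = 2.294 bits.

2.294 bits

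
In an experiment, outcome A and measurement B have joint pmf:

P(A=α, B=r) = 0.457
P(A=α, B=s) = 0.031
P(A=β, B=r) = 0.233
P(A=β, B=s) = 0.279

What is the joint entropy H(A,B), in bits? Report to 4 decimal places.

1.6751 bits

H(A,B) = −Σ p(x,y)·log₂ p(x,y) over all 4 cells.
  cell (α,r): −0.457·log₂0.457 = 0.51629
  cell (α,s): −0.031·log₂0.031 = 0.15536
  cell (β,r): −0.233·log₂0.233 = 0.48967
  cell (β,s): −0.279·log₂0.279 = 0.51382
Sum = 1.6751 bits.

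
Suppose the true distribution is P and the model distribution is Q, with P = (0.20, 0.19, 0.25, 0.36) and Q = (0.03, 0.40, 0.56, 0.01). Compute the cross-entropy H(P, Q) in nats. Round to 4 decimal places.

H(P,Q) = −Σ p·ln q.
  −0.20·ln(0.03) = 0.70131
  −0.19·ln(0.40) = 0.17410
  −0.25·ln(0.56) = 0.14495
  −0.36·ln(0.01) = 1.65786
H(P,Q) = 2.6782 nats.

2.6782 nats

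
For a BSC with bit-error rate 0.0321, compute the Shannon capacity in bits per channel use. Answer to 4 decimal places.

0.7952 bits

Binary symmetric channel: C = 1 − h₂(ε) where h₂ is the binary entropy function.
h₂(0.0321) = −0.0321·log₂0.0321 − 0.9679·log₂0.9679 = 0.2048.
C = 1 − 0.2048 = 0.7952 bits per channel use.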